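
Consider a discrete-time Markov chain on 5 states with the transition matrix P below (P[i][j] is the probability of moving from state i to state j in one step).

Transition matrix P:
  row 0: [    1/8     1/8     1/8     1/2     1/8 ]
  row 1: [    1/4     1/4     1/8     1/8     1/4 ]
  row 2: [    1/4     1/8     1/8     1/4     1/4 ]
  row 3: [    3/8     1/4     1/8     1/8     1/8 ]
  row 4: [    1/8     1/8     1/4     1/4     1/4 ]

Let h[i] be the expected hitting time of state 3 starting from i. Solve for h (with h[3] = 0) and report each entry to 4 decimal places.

First-step conditioning: h[3] = 0; for i ≠ 3, h[i] = 1 + Σ_k P[i][k]·h[k].
  h[0] = 1 + 1/8·h[0] + 1/8·h[1] + 1/8·h[2] + 1/8·h[4]
  h[1] = 1 + 1/4·h[0] + 1/4·h[1] + 1/8·h[2] + 1/4·h[4]
  h[2] = 1 + 1/4·h[0] + 1/8·h[1] + 1/8·h[2] + 1/4·h[4]
  h[4] = 1 + 1/8·h[0] + 1/8·h[1] + 1/4·h[2] + 1/4·h[4]
Solving the 4×4 linear system over states ≠ 3 gives exactly h = [3080/1119, 4544/1119, 3976/1119, 0, 4088/1119] (h[3] = 0 is the target).

h = [2.7525, 4.0608, 3.5532, 0.0000, 3.6533]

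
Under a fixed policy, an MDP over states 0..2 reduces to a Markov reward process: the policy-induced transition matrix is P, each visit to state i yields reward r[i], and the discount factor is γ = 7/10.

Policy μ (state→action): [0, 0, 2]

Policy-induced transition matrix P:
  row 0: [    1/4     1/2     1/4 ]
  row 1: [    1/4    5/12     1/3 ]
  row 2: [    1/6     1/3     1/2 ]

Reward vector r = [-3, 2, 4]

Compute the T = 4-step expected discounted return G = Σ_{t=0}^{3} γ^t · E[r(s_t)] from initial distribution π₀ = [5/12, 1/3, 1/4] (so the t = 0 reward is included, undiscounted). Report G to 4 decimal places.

G = 2.8601

t=0: π = [0.4167, 0.3333, 0.2500], E[r] = 0.4167, γ^t·E[r] = 0.416667, running G = 0.416667
t=1: π = [0.2292, 0.4306, 0.3403], E[r] = 1.5347, γ^t·E[r] = 1.074306, running G = 1.490972
t=2: π = [0.2216, 0.4074, 0.3709], E[r] = 1.6337, γ^t·E[r] = 0.800503, running G = 2.291476
t=3: π = [0.2191, 0.4042, 0.3767], E[r] = 1.6579, γ^t·E[r] = 0.568673, running G = 2.860148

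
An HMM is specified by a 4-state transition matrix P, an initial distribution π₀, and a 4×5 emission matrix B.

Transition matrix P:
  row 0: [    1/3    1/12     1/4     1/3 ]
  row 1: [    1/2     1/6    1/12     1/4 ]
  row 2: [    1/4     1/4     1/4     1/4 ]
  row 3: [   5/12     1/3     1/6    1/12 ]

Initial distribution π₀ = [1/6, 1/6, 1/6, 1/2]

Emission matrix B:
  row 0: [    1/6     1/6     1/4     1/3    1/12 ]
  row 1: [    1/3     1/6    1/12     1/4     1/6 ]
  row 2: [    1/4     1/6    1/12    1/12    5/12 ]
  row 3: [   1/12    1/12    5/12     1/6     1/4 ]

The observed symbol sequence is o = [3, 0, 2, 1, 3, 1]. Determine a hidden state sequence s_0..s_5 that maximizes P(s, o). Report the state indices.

path = [3, 1, 3, 1, 0, 0]

t=0: δ = [5.556e-02, 4.167e-02, 1.389e-02, 8.333e-02]  (obs o_0=3)
t=1: δ = [5.787e-03, 9.259e-03, 3.472e-03, 1.543e-03]  ψ = [3, 3, 0, 0]  (obs o_1=0)
t=2: δ = [1.157e-03, 1.286e-04, 1.206e-04, 9.645e-04]  ψ = [1, 1, 0, 1]  (obs o_2=2)
t=3: δ = [6.698e-05, 5.358e-05, 4.823e-05, 3.215e-05]  ψ = [3, 3, 0, 0]  (obs o_3=1)
t=4: δ = [8.931e-06, 3.014e-06, 1.395e-06, 3.721e-06]  ψ = [1, 2, 0, 0]  (obs o_4=3)
t=5: δ = [4.961e-07, 2.067e-07, 3.721e-07, 2.481e-07]  ψ = [0, 3, 0, 0]  (obs o_5=1)
backtrack: best end state = 0; path = [3, 1, 3, 1, 0, 0]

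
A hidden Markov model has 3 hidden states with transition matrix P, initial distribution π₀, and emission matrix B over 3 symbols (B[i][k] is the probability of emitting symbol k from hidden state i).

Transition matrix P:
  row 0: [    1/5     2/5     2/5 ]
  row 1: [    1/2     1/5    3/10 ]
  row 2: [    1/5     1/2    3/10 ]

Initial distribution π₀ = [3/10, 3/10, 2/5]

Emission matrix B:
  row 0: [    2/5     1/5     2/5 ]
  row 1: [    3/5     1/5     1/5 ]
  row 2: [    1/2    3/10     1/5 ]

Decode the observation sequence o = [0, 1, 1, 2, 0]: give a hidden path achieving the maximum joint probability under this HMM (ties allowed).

t=0: δ = [1.200e-01, 1.800e-01, 2.000e-01]  (obs o_0=0)
t=1: δ = [1.800e-02, 2.000e-02, 1.800e-02]  ψ = [1, 2, 2]  (obs o_1=1)
t=2: δ = [2.000e-03, 1.800e-03, 2.160e-03]  ψ = [1, 2, 0]  (obs o_2=1)
t=3: δ = [3.600e-04, 2.160e-04, 1.600e-04]  ψ = [1, 2, 0]  (obs o_3=2)
t=4: δ = [4.320e-05, 8.640e-05, 7.200e-05]  ψ = [1, 0, 0]  (obs o_4=0)
backtrack: best end state = 1; path = [2, 2, 1, 0, 1]

path = [2, 2, 1, 0, 1]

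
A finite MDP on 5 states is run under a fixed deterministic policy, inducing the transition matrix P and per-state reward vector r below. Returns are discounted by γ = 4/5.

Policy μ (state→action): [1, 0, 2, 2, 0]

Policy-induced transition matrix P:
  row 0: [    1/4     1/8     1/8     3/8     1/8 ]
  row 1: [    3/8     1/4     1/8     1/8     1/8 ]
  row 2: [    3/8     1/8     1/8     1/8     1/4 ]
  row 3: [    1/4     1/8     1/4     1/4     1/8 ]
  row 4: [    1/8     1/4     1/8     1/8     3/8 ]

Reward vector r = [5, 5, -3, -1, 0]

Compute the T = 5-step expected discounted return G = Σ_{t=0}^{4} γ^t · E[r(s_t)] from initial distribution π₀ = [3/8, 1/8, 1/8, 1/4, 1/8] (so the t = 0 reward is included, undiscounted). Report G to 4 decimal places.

t=0: π = [0.3750, 0.1250, 0.1250, 0.2500, 0.1250], E[r] = 1.8750, γ^t·E[r] = 1.875000, running G = 1.875000
t=1: π = [0.2656, 0.1563, 0.1563, 0.2500, 0.1719], E[r] = 1.3906, γ^t·E[r] = 1.112500, running G = 2.987500
t=2: π = [0.2676, 0.1660, 0.1563, 0.2227, 0.1875], E[r] = 1.4766, γ^t·E[r] = 0.945000, running G = 3.932500
t=3: π = [0.2668, 0.1692, 0.1528, 0.2197, 0.1914], E[r] = 1.5020, γ^t·E[r] = 0.769000, running G = 4.701500
t=4: π = [0.2663, 0.1701, 0.1525, 0.2192, 0.1920], E[r] = 1.5054, γ^t·E[r] = 0.616625, running G = 5.318125

G = 5.3181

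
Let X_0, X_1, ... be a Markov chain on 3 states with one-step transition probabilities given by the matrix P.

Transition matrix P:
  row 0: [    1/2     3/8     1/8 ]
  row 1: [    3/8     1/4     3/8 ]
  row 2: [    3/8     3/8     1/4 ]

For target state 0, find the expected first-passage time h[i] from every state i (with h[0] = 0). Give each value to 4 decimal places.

First-step conditioning: h[0] = 0; for i ≠ 0, h[i] = 1 + Σ_k P[i][k]·h[k].
  h[1] = 1 + 1/4·h[1] + 3/8·h[2]
  h[2] = 1 + 3/8·h[1] + 1/4·h[2]
Solving the 2×2 linear system over states ≠ 0 gives exactly h = [0, 8/3, 8/3] (h[0] = 0 is the target).

h = [0.0000, 2.6667, 2.6667]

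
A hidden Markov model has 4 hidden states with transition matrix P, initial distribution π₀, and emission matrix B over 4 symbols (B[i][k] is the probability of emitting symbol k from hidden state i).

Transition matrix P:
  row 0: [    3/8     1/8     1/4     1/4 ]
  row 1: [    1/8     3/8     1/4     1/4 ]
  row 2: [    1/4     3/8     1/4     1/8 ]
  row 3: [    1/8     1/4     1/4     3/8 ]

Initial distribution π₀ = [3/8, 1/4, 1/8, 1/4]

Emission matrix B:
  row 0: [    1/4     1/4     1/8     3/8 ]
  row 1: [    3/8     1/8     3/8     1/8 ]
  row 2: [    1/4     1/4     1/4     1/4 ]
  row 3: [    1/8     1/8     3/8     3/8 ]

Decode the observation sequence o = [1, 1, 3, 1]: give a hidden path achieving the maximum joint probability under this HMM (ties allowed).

t=0: δ = [9.375e-02, 3.125e-02, 3.125e-02, 3.125e-02]  (obs o_0=1)
t=1: δ = [8.789e-03, 1.465e-03, 5.859e-03, 2.930e-03]  ψ = [0, 0, 0, 0]  (obs o_1=1)
t=2: δ = [1.236e-03, 2.747e-04, 5.493e-04, 8.240e-04]  ψ = [0, 2, 0, 0]  (obs o_2=3)
t=3: δ = [1.159e-04, 2.575e-05, 7.725e-05, 3.862e-05]  ψ = [0, 2, 0, 0]  (obs o_3=1)
backtrack: best end state = 0; path = [0, 0, 0, 0]

path = [0, 0, 0, 0]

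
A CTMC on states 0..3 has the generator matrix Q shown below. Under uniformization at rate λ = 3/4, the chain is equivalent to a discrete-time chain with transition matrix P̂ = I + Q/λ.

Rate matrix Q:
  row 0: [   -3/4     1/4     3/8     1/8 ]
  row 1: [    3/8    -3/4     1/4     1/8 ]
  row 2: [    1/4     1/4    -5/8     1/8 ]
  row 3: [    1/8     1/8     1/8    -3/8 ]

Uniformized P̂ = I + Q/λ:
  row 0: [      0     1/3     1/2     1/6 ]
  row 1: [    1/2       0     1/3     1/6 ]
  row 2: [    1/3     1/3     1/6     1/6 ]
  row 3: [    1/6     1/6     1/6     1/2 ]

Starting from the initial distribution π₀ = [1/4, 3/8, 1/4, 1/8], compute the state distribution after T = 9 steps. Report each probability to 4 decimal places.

π = [0.2461, 0.2187, 0.2851, 0.2500]

t=0: π = [0.2500, 0.3750, 0.2500, 0.1250]
t=1: π = [0.2917, 0.1875, 0.3125, 0.2083]
t=2: π = [0.2326, 0.2361, 0.2951, 0.2361]
t=3: π = [0.2558, 0.2153, 0.2836, 0.2454]
t=4: π = [0.2431, 0.2207, 0.2878, 0.2485]
t=5: π = [0.2477, 0.2184, 0.2845, 0.2495]
t=6: π = [0.2456, 0.2190, 0.2856, 0.2498]
t=7: π = [0.2463, 0.2187, 0.2850, 0.2499]
t=8: π = [0.2460, 0.2188, 0.2852, 0.2500]
t=9: π = [0.2461, 0.2187, 0.2851, 0.2500]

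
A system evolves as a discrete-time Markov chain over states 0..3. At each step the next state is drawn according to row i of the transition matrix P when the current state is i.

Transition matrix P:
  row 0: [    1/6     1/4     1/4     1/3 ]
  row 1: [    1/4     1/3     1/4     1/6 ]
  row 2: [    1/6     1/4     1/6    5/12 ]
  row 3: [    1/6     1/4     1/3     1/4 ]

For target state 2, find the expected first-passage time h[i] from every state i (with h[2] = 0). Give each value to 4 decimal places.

h = [3.6745, 3.7259, 0.0000, 3.3919]

First-step conditioning: h[2] = 0; for i ≠ 2, h[i] = 1 + Σ_k P[i][k]·h[k].
  h[0] = 1 + 1/6·h[0] + 1/4·h[1] + 1/3·h[3]
  h[1] = 1 + 1/4·h[0] + 1/3·h[1] + 1/6·h[3]
  h[3] = 1 + 1/6·h[0] + 1/4·h[1] + 1/4·h[3]
Solving the 3×3 linear system over states ≠ 2 gives exactly h = [1716/467, 1740/467, 0, 1584/467] (h[2] = 0 is the target).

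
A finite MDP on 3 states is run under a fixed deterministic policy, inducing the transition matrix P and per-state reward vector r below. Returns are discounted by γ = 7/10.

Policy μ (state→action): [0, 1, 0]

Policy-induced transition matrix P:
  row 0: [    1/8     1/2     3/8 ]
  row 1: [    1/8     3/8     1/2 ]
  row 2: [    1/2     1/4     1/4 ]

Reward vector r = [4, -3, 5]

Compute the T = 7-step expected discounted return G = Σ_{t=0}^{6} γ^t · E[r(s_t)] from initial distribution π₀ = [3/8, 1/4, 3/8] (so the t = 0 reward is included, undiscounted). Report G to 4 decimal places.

t=0: π = [0.3750, 0.2500, 0.3750], E[r] = 2.6250, γ^t·E[r] = 2.625000, running G = 2.625000
t=1: π = [0.2656, 0.3750, 0.3594], E[r] = 1.7344, γ^t·E[r] = 1.214063, running G = 3.839063
t=2: π = [0.2598, 0.3633, 0.3770], E[r] = 1.8340, γ^t·E[r] = 0.898652, running G = 4.737715
t=3: π = [0.2664, 0.3604, 0.3733], E[r] = 1.8508, γ^t·E[r] = 0.634835, running G = 5.372550
t=4: π = [0.2650, 0.3616, 0.3734], E[r] = 1.8419, γ^t·E[r] = 0.442252, running G = 5.814802
t=5: π = [0.2650, 0.3615, 0.3735], E[r] = 1.8434, γ^t·E[r] = 0.309817, running G = 6.124618
t=6: π = [0.2651, 0.3614, 0.3735], E[r] = 1.8434, γ^t·E[r] = 0.216879, running G = 6.341497

G = 6.3415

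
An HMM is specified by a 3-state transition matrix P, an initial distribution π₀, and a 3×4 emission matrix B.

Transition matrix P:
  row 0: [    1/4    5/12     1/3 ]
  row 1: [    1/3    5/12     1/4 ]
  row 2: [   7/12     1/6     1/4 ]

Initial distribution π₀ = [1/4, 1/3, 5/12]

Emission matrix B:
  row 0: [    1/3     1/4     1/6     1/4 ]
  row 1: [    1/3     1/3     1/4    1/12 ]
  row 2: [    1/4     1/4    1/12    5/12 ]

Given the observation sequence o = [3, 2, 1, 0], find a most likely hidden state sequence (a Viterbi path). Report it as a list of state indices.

t=0: δ = [6.250e-02, 2.778e-02, 1.736e-01]  (obs o_0=3)
t=1: δ = [1.688e-02, 7.234e-03, 3.617e-03]  ψ = [2, 2, 2]  (obs o_1=2)
t=2: δ = [1.055e-03, 2.344e-03, 1.407e-03]  ψ = [0, 0, 0]  (obs o_2=1)
t=3: δ = [2.735e-04, 3.256e-04, 1.465e-04]  ψ = [2, 1, 1]  (obs o_3=0)
backtrack: best end state = 1; path = [2, 0, 1, 1]

path = [2, 0, 1, 1]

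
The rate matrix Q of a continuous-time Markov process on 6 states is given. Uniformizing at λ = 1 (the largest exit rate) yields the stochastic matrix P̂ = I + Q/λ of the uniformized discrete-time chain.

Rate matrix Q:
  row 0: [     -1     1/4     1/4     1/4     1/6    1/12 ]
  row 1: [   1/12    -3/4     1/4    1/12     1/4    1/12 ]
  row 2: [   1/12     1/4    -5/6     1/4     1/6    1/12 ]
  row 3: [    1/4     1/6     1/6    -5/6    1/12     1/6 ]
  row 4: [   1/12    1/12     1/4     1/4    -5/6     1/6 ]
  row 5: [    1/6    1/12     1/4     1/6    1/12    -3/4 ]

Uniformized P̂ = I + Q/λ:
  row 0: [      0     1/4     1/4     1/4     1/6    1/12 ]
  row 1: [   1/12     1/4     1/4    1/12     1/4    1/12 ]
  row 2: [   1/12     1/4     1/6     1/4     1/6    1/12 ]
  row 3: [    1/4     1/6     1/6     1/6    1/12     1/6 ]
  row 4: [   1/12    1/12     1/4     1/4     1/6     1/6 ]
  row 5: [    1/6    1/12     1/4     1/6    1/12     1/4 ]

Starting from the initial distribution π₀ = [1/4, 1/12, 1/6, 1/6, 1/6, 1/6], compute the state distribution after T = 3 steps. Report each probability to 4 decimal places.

t=0: π = [0.2500, 0.0833, 0.1667, 0.1667, 0.1667, 0.1667]
t=1: π = [0.1042, 0.1806, 0.2222, 0.2083, 0.1458, 0.1389]
t=2: π = [0.1209, 0.1852, 0.2141, 0.1910, 0.1528, 0.1360]
t=3: π = [0.1164, 0.1860, 0.2162, 0.1919, 0.1549, 0.1346]

π = [0.1164, 0.1860, 0.2162, 0.1919, 0.1549, 0.1346]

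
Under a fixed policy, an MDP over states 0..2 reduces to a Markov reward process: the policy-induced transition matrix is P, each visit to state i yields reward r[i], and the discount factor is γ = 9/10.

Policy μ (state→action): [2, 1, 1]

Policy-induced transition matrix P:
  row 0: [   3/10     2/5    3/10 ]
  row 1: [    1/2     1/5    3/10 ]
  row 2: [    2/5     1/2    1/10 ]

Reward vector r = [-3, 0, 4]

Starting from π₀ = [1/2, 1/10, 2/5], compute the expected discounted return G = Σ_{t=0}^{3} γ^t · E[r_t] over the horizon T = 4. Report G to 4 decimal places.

G = -0.3716

t=0: π = [0.5000, 0.1000, 0.4000], E[r] = 0.1000, γ^t·E[r] = 0.100000, running G = 0.100000
t=1: π = [0.3600, 0.4200, 0.2200], E[r] = -0.2000, γ^t·E[r] = -0.180000, running G = -0.080000
t=2: π = [0.4060, 0.3380, 0.2560], E[r] = -0.1940, γ^t·E[r] = -0.157140, running G = -0.237140
t=3: π = [0.3932, 0.3580, 0.2488], E[r] = -0.1844, γ^t·E[r] = -0.134428, running G = -0.371568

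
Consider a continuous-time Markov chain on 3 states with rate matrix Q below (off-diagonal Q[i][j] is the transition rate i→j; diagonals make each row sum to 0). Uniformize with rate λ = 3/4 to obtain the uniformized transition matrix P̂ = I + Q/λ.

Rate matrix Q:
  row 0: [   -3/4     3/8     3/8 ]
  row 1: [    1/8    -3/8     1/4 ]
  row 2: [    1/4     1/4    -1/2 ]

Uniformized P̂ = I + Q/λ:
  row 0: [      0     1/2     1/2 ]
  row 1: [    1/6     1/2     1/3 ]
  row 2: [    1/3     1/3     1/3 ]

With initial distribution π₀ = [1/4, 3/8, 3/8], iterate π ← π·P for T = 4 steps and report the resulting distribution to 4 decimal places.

π = [0.1953, 0.4389, 0.3657]

t=0: π = [0.2500, 0.3750, 0.3750]
t=1: π = [0.1875, 0.4375, 0.3750]
t=2: π = [0.1979, 0.4375, 0.3646]
t=3: π = [0.1944, 0.4392, 0.3663]
t=4: π = [0.1953, 0.4389, 0.3657]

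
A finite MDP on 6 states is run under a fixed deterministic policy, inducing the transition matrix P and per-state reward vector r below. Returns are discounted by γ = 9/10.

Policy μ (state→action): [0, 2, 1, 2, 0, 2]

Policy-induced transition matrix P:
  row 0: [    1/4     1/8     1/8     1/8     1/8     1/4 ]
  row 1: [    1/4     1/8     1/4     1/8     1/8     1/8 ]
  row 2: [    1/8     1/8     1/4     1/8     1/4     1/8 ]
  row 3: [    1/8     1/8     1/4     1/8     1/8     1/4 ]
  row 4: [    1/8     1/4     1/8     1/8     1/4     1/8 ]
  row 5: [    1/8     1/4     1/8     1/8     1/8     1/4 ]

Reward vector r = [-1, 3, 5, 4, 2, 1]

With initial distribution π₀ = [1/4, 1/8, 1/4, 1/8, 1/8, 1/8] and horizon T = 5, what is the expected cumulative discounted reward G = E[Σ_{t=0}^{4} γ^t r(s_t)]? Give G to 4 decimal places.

G = 9.3111

t=0: π = [0.2500, 0.1250, 0.2500, 0.1250, 0.1250, 0.1250], E[r] = 2.2500, γ^t·E[r] = 2.250000, running G = 2.250000
t=1: π = [0.1719, 0.1563, 0.1875, 0.1250, 0.1719, 0.1875], E[r] = 2.2656, γ^t·E[r] = 2.039063, running G = 4.289063
t=2: π = [0.1660, 0.1699, 0.1836, 0.1250, 0.1699, 0.1855], E[r] = 2.2871, γ^t·E[r] = 1.852559, running G = 6.141621
t=3: π = [0.1670, 0.1694, 0.1848, 0.1250, 0.1692, 0.1846], E[r] = 2.2883, γ^t·E[r] = 1.668193, running G = 7.809814
t=4: π = [0.1671, 0.1692, 0.1849, 0.1250, 0.1693, 0.1846], E[r] = 2.2882, γ^t·E[r] = 1.501293, running G = 9.311107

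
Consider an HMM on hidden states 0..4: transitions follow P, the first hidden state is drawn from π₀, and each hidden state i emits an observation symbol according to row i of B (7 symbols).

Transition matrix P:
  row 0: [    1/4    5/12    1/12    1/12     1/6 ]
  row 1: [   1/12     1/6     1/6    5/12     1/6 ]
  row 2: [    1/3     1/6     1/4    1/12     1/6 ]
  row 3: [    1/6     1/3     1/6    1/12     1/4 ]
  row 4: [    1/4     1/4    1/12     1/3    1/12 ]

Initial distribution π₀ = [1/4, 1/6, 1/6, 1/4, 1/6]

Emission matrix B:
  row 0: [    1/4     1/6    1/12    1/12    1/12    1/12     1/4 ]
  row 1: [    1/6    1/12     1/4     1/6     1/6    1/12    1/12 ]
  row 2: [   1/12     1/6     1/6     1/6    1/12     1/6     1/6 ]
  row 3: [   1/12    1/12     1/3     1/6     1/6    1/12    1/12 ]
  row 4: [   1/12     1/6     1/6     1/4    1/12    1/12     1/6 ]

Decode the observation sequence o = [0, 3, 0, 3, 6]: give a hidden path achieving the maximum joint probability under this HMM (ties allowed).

path = [0, 1, 3, 4, 0]

t=0: δ = [6.250e-02, 2.778e-02, 1.389e-02, 2.083e-02, 1.389e-02]  (obs o_0=0)
t=1: δ = [1.302e-03, 4.340e-03, 8.681e-04, 1.929e-03, 2.604e-03]  ψ = [0, 0, 0, 1, 0]  (obs o_1=3)
t=2: δ = [1.628e-04, 1.206e-04, 6.028e-05, 1.507e-04, 6.028e-05]  ψ = [4, 1, 1, 1, 1]  (obs o_2=0)
t=3: δ = [3.391e-06, 1.130e-05, 4.186e-06, 8.372e-06, 9.419e-06]  ψ = [0, 0, 3, 1, 3]  (obs o_3=3)
t=4: δ = [5.887e-07, 2.326e-07, 3.140e-07, 3.925e-07, 3.489e-07]  ψ = [4, 3, 1, 1, 3]  (obs o_4=6)
backtrack: best end state = 0; path = [0, 1, 3, 4, 0]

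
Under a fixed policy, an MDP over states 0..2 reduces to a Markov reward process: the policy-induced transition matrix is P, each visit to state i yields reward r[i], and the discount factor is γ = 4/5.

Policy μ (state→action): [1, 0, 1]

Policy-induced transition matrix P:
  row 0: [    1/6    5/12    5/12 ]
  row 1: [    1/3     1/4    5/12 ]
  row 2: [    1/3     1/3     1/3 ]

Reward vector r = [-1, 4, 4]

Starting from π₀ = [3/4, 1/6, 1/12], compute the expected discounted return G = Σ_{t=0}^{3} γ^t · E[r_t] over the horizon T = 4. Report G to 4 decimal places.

t=0: π = [0.7500, 0.1667, 0.0833], E[r] = 0.2500, γ^t·E[r] = 0.250000, running G = 0.250000
t=1: π = [0.2083, 0.3819, 0.4097], E[r] = 2.9583, γ^t·E[r] = 2.366667, running G = 2.616667
t=2: π = [0.2986, 0.3189, 0.3825], E[r] = 2.5069, γ^t·E[r] = 1.604444, running G = 4.221111
t=3: π = [0.2836, 0.3316, 0.3848], E[r] = 2.5822, γ^t·E[r] = 1.322074, running G = 5.543185

G = 5.5432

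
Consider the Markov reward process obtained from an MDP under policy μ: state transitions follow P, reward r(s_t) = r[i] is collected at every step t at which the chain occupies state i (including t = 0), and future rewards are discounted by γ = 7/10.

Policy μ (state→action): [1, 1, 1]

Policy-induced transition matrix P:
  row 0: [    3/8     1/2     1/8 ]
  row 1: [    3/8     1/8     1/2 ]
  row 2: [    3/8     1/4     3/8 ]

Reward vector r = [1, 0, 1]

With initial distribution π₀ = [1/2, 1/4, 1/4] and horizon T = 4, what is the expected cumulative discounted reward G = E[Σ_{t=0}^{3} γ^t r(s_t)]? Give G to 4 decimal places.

t=0: π = [0.5000, 0.2500, 0.2500], E[r] = 0.7500, γ^t·E[r] = 0.750000, running G = 0.750000
t=1: π = [0.3750, 0.3438, 0.2813], E[r] = 0.6563, γ^t·E[r] = 0.459375, running G = 1.209375
t=2: π = [0.3750, 0.3008, 0.3242], E[r] = 0.6992, γ^t·E[r] = 0.342617, running G = 1.551992
t=3: π = [0.3750, 0.3062, 0.3188], E[r] = 0.6938, γ^t·E[r] = 0.237990, running G = 1.789982

G = 1.7900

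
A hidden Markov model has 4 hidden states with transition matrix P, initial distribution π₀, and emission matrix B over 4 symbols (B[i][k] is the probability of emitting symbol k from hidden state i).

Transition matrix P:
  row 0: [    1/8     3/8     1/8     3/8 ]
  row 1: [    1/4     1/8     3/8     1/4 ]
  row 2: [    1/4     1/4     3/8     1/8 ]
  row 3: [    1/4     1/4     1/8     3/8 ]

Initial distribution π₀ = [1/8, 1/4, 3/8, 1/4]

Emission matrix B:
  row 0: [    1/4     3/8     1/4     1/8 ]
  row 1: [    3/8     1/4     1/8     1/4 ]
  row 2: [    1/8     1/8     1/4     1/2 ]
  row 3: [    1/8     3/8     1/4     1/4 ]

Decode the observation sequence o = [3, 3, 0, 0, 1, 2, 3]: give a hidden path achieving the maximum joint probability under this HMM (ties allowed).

path = [2, 2, 1, 0, 1, 2, 2]

t=0: δ = [1.562e-02, 6.250e-02, 1.875e-01, 6.250e-02]  (obs o_0=3)
t=1: δ = [5.859e-03, 1.172e-02, 3.516e-02, 5.859e-03]  ψ = [2, 2, 2, 2]  (obs o_1=3)
t=2: δ = [2.197e-03, 3.296e-03, 1.648e-03, 5.493e-04]  ψ = [2, 2, 2, 2]  (obs o_2=0)
t=3: δ = [2.060e-04, 3.090e-04, 1.545e-04, 1.030e-04]  ψ = [1, 0, 1, 0]  (obs o_3=0)
t=4: δ = [2.897e-05, 1.931e-05, 1.448e-05, 2.897e-05]  ψ = [1, 0, 1, 0]  (obs o_4=1)
t=5: δ = [1.810e-06, 1.358e-06, 1.810e-06, 2.716e-06]  ψ = [3, 0, 1, 0]  (obs o_5=2)
t=6: δ = [8.487e-08, 1.697e-07, 3.395e-07, 2.546e-07]  ψ = [3, 0, 2, 3]  (obs o_6=3)
backtrack: best end state = 2; path = [2, 2, 1, 0, 1, 2, 2]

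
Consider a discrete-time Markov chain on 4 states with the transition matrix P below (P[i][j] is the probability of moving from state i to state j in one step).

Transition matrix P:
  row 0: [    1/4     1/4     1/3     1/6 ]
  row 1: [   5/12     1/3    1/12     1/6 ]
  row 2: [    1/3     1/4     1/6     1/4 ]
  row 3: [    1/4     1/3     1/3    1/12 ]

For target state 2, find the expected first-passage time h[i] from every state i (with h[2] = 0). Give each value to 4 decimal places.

h = [3.8218, 4.8641, 0.0000, 3.9020]

First-step conditioning: h[2] = 0; for i ≠ 2, h[i] = 1 + Σ_k P[i][k]·h[k].
  h[0] = 1 + 1/4·h[0] + 1/4·h[1] + 1/6·h[3]
  h[1] = 1 + 5/12·h[0] + 1/3·h[1] + 1/6·h[3]
  h[3] = 1 + 1/4·h[0] + 1/3·h[1] + 1/12·h[3]
Solving the 3×3 linear system over states ≠ 2 gives exactly h = [1716/449, 2184/449, 0, 1752/449] (h[2] = 0 is the target).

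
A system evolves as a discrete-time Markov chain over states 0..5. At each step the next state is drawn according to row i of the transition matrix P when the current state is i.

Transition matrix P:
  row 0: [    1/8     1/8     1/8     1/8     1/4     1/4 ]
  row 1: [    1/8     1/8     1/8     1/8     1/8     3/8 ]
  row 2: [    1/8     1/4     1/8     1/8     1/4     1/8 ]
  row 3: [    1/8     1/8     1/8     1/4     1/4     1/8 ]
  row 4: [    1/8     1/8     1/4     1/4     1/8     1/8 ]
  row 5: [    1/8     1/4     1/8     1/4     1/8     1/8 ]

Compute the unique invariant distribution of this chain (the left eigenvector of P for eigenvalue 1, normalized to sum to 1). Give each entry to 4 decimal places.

π = [0.1250, 0.1663, 0.1479, 0.1951, 0.1835, 0.1822]

Balance equations π_j = Σ_i π_i·P[i][j]:
  π_0 = 1/8·π_0 + 1/8·π_1 + 1/8·π_2 + 1/8·π_3 + 1/8·π_4 + 1/8·π_5
  π_1 = 1/8·π_0 + 1/8·π_1 + 1/4·π_2 + 1/8·π_3 + 1/8·π_4 + 1/4·π_5
  π_2 = 1/8·π_0 + 1/8·π_1 + 1/8·π_2 + 1/8·π_3 + 1/4·π_4 + 1/8·π_5
  π_3 = 1/8·π_0 + 1/8·π_1 + 1/8·π_2 + 1/4·π_3 + 1/4·π_4 + 1/4·π_5
  π_4 = 1/4·π_0 + 1/8·π_1 + 1/4·π_2 + 1/4·π_3 + 1/8·π_4 + 1/8·π_5
  normalize: π_0 + π_1 + π_2 + π_3 + π_4 + π_5 = 1
Solving the linear system gives exactly π = [1/8, 5951/35792, 5295/35792, 6983/35792, 821/4474, 6521/35792].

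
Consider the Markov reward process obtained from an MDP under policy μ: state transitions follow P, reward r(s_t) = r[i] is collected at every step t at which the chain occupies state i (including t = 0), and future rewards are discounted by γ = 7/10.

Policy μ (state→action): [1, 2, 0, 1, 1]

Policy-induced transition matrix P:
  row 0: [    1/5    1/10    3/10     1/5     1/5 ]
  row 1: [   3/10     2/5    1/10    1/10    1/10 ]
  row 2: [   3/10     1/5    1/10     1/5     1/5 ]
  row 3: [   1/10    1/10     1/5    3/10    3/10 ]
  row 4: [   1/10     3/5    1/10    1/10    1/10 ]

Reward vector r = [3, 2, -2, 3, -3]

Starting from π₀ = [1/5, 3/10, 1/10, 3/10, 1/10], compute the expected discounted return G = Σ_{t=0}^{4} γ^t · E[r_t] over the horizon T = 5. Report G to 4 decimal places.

t=0: π = [0.2000, 0.3000, 0.1000, 0.3000, 0.1000], E[r] = 1.6000, γ^t·E[r] = 1.600000, running G = 1.600000
t=1: π = [0.2000, 0.2500, 0.1700, 0.1900, 0.1900], E[r] = 0.7600, γ^t·E[r] = 0.532000, running G = 2.132000
t=2: π = [0.2040, 0.2870, 0.1590, 0.1750, 0.1750], E[r] = 0.8680, γ^t·E[r] = 0.425320, running G = 2.557320
t=3: π = [0.2096, 0.2895, 0.1583, 0.1713, 0.1713], E[r] = 0.8912, γ^t·E[r] = 0.305682, running G = 2.863002
t=4: π = [0.2105, 0.2883, 0.1591, 0.1711, 0.1711], E[r] = 0.8901, γ^t·E[r] = 0.213718, running G = 3.076719

G = 3.0767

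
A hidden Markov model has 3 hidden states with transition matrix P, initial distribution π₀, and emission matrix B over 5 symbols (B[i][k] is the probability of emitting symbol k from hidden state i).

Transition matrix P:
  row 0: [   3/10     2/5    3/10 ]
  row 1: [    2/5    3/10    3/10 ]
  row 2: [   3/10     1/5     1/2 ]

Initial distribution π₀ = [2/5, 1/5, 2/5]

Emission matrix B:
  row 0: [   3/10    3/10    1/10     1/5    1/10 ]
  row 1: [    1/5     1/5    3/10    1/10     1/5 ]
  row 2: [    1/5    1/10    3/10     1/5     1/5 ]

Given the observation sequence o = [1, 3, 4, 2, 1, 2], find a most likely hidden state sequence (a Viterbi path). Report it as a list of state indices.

path = [0, 2, 2, 2, 0, 1]

t=0: δ = [1.200e-01, 4.000e-02, 4.000e-02]  (obs o_0=1)
t=1: δ = [7.200e-03, 4.800e-03, 7.200e-03]  ψ = [0, 0, 0]  (obs o_1=3)
t=2: δ = [2.160e-04, 5.760e-04, 7.200e-04]  ψ = [0, 0, 2]  (obs o_2=4)
t=3: δ = [2.304e-05, 5.184e-05, 1.080e-04]  ψ = [1, 1, 2]  (obs o_3=2)
t=4: δ = [9.720e-06, 4.320e-06, 5.400e-06]  ψ = [2, 2, 2]  (obs o_4=1)
t=5: δ = [2.916e-07, 1.166e-06, 8.748e-07]  ψ = [0, 0, 0]  (obs o_5=2)
backtrack: best end state = 1; path = [0, 2, 2, 2, 0, 1]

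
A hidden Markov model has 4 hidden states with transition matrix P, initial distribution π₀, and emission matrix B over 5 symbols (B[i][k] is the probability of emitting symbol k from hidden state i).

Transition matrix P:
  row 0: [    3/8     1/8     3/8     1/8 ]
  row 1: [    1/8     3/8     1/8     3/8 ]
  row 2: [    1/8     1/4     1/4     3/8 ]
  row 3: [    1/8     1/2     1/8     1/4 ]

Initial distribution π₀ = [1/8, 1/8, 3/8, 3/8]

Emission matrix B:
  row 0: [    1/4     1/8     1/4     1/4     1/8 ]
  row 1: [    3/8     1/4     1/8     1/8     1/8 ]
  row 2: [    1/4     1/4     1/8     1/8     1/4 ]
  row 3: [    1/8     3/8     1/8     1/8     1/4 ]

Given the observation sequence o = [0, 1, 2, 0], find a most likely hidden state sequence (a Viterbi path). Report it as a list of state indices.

t=0: δ = [3.125e-02, 4.688e-02, 9.375e-02, 4.688e-02]  (obs o_0=0)
t=1: δ = [1.465e-03, 5.859e-03, 5.859e-03, 1.318e-02]  ψ = [0, 2, 2, 2]  (obs o_1=1)
t=2: δ = [4.120e-04, 8.240e-04, 2.060e-04, 4.120e-04]  ψ = [3, 3, 3, 3]  (obs o_2=2)
t=3: δ = [3.862e-05, 1.159e-04, 3.862e-05, 3.862e-05]  ψ = [0, 1, 0, 1]  (obs o_3=0)
backtrack: best end state = 1; path = [2, 3, 1, 1]

path = [2, 3, 1, 1]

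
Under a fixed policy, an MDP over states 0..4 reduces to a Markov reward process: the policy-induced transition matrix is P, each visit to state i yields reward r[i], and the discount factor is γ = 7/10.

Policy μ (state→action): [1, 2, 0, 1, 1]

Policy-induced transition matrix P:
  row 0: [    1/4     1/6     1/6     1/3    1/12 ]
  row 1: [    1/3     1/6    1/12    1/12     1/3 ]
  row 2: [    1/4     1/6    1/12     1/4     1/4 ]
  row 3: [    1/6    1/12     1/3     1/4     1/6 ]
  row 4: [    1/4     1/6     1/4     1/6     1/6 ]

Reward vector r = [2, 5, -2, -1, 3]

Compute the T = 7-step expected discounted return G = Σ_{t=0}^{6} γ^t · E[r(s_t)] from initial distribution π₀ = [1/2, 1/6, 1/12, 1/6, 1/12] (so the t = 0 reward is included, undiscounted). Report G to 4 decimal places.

G = 4.1147

t=0: π = [0.5000, 0.1667, 0.0833, 0.1667, 0.0833], E[r] = 1.7500, γ^t·E[r] = 1.750000, running G = 1.750000
t=1: π = [0.2500, 0.1528, 0.1806, 0.2569, 0.1597], E[r] = 1.1250, γ^t·E[r] = 0.787500, running G = 2.537500
t=2: π = [0.2413, 0.1453, 0.1950, 0.2321, 0.1863], E[r] = 1.1458, γ^t·E[r] = 0.561458, running G = 3.098958
t=3: π = [0.2428, 0.1473, 0.1925, 0.2304, 0.1870], E[r] = 1.1678, γ^t·E[r] = 0.400564, running G = 3.499522
t=4: π = [0.2431, 0.1475, 0.1923, 0.2301, 0.1870], E[r] = 1.1699, γ^t·E[r] = 0.280884, running G = 3.780406
t=5: π = [0.2431, 0.1475, 0.1923, 0.2301, 0.1870], E[r] = 1.1701, γ^t·E[r] = 0.196655, running G = 3.977060
t=6: π = [0.2431, 0.1475, 0.1923, 0.2301, 0.1870], E[r] = 1.1701, γ^t·E[r] = 0.137658, running G = 4.114718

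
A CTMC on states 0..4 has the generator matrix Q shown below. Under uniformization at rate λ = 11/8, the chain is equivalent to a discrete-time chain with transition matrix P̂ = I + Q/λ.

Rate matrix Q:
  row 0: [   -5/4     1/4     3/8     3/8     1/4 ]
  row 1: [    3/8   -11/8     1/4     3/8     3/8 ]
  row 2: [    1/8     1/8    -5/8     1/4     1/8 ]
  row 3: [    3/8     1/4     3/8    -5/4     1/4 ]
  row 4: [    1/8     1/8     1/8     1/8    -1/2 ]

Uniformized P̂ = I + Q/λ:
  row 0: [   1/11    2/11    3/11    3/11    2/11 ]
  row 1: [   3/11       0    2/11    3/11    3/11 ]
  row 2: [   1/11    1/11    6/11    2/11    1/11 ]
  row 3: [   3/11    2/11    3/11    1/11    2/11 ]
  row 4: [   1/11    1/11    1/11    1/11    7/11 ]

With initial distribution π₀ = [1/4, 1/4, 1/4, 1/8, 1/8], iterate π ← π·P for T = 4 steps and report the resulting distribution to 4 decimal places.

t=0: π = [0.2500, 0.2500, 0.2500, 0.1250, 0.1250]
t=1: π = [0.1591, 0.1023, 0.2955, 0.2045, 0.2386]
t=2: π = [0.1467, 0.1147, 0.3006, 0.1653, 0.2727]
t=3: π = [0.1418, 0.1088, 0.2947, 0.1658, 0.2889]
t=4: π = [0.1408, 0.1090, 0.2907, 0.1633, 0.2962]

π = [0.1408, 0.1090, 0.2907, 0.1633, 0.2962]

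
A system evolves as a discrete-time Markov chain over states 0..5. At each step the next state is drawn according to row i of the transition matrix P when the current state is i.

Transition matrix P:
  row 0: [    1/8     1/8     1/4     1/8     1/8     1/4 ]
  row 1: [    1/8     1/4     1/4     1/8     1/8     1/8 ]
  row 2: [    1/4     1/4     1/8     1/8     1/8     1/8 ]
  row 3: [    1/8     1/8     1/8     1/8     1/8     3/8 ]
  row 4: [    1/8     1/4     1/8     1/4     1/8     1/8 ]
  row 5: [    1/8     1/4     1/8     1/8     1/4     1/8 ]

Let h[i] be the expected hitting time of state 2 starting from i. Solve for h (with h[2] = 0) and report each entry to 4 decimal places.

h = [5.3116, 5.2182, 0.0000, 6.0572, 5.9754, 5.9651]

First-step conditioning: h[2] = 0; for i ≠ 2, h[i] = 1 + Σ_k P[i][k]·h[k].
  h[0] = 1 + 1/8·h[0] + 1/8·h[1] + 1/8·h[3] + 1/8·h[4] + 1/4·h[5]
  h[1] = 1 + 1/8·h[0] + 1/4·h[1] + 1/8·h[3] + 1/8·h[4] + 1/8·h[5]
  h[3] = 1 + 1/8·h[0] + 1/8·h[1] + 1/8·h[3] + 1/8·h[4] + 3/8·h[5]
  h[4] = 1 + 1/8·h[0] + 1/4·h[1] + 1/4·h[3] + 1/8·h[4] + 1/8·h[5]
  h[5] = 1 + 1/8·h[0] + 1/4·h[1] + 1/8·h[3] + 1/4·h[4] + 1/8·h[5]
Solving the 5×5 linear system over states ≠ 2 gives exactly h = [33224/6255, 2176/417, 0, 37888/6255, 37376/6255, 37312/6255] (h[2] = 0 is the target).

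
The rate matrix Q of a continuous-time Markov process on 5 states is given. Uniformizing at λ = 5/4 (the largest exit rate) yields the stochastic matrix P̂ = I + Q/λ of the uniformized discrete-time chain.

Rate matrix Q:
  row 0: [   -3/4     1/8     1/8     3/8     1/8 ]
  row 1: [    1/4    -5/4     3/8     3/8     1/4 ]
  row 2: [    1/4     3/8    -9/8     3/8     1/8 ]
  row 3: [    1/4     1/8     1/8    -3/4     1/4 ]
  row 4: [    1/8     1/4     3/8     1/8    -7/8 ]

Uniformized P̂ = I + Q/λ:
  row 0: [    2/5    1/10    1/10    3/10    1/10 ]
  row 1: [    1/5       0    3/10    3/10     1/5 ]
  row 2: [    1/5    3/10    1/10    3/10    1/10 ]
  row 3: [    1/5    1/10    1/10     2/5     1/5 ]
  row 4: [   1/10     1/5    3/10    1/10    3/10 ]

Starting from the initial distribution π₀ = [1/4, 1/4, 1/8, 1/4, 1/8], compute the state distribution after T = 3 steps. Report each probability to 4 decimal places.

t=0: π = [0.2500, 0.2500, 0.1250, 0.2500, 0.1250]
t=1: π = [0.2375, 0.1125, 0.1750, 0.3000, 0.1750]
t=2: π = [0.2300, 0.1413, 0.1575, 0.2950, 0.1763]
t=3: π = [0.2284, 0.1350, 0.1635, 0.2943, 0.1789]

π = [0.2284, 0.1350, 0.1635, 0.2943, 0.1789]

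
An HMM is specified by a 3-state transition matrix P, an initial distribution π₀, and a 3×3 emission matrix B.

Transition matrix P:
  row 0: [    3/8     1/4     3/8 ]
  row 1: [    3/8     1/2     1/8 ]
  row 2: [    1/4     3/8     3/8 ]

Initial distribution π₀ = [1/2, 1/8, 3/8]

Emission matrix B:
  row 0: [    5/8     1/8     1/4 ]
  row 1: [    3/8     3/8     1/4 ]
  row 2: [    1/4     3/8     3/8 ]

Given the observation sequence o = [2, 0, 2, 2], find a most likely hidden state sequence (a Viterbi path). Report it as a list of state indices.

path = [0, 0, 2, 2]

t=0: δ = [1.250e-01, 3.125e-02, 1.406e-01]  (obs o_0=2)
t=1: δ = [2.930e-02, 1.978e-02, 1.318e-02]  ψ = [0, 2, 2]  (obs o_1=0)
t=2: δ = [2.747e-03, 2.472e-03, 4.120e-03]  ψ = [0, 1, 0]  (obs o_2=2)
t=3: δ = [2.575e-04, 3.862e-04, 5.794e-04]  ψ = [0, 2, 2]  (obs o_3=2)
backtrack: best end state = 2; path = [0, 0, 2, 2]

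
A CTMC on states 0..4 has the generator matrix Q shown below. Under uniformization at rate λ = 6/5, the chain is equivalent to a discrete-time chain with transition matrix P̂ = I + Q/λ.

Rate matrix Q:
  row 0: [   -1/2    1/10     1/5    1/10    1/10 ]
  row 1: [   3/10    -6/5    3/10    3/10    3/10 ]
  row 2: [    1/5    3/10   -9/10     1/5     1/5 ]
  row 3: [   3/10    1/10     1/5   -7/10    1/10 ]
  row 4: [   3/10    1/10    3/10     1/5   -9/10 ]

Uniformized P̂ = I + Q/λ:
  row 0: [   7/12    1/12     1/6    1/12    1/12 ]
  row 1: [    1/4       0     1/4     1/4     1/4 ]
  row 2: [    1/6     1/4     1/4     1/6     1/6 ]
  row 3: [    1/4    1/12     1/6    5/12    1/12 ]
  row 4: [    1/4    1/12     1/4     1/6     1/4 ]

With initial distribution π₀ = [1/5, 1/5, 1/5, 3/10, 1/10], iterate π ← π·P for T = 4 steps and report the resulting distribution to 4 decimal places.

t=0: π = [0.2000, 0.2000, 0.2000, 0.3000, 0.1000]
t=1: π = [0.3000, 0.1000, 0.2083, 0.2417, 0.1500]
t=2: π = [0.3326, 0.1097, 0.2049, 0.2104, 0.1424]
t=3: π = [0.3438, 0.1083, 0.2047, 0.2007, 0.1424]
t=4: π = [0.3475, 0.1084, 0.2046, 0.1972, 0.1422]

π = [0.3475, 0.1084, 0.2046, 0.1972, 0.1422]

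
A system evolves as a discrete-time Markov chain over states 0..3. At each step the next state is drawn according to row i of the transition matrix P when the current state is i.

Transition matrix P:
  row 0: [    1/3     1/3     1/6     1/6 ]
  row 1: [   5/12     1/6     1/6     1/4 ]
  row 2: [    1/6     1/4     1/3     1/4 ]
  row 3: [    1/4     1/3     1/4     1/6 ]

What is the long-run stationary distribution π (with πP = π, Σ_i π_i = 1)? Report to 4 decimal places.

π = [0.3017, 0.2699, 0.2208, 0.2076]

Balance equations π_j = Σ_i π_i·P[i][j]:
  π_0 = 1/3·π_0 + 5/12·π_1 + 1/6·π_2 + 1/4·π_3
  π_1 = 1/3·π_0 + 1/6·π_1 + 1/4·π_2 + 1/3·π_3
  π_2 = 1/6·π_0 + 1/6·π_1 + 1/3·π_2 + 1/4·π_3
  normalize: π_0 + π_1 + π_2 + π_3 = 1
Solving the linear system gives exactly π = [503/1667, 450/1667, 368/1667, 346/1667].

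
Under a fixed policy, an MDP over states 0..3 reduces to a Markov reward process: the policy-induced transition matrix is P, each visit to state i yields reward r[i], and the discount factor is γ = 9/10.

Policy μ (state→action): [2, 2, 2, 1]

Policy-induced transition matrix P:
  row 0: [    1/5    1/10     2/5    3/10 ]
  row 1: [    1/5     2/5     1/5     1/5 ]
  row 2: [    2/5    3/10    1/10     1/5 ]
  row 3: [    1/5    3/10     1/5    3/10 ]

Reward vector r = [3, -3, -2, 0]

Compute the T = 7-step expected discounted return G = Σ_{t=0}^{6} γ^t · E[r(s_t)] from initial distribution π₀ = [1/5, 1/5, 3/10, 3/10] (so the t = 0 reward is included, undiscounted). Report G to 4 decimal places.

t=0: π = [0.2000, 0.2000, 0.3000, 0.3000], E[r] = -0.6000, γ^t·E[r] = -0.600000, running G = -0.600000
t=1: π = [0.2600, 0.2800, 0.2100, 0.2500], E[r] = -0.4800, γ^t·E[r] = -0.432000, running G = -1.032000
t=2: π = [0.2420, 0.2760, 0.2310, 0.2510], E[r] = -0.5640, γ^t·E[r] = -0.456840, running G = -1.488840
t=3: π = [0.2462, 0.2792, 0.2253, 0.2493], E[r] = -0.5496, γ^t·E[r] = -0.400658, running G = -1.889498
t=4: π = [0.2451, 0.2787, 0.2267, 0.2496], E[r] = -0.5543, γ^t·E[r] = -0.363663, running G = -2.253162
t=5: π = [0.2453, 0.2789, 0.2263, 0.2495], E[r] = -0.5532, γ^t·E[r] = -0.326673, running G = -2.579835
t=6: π = [0.2453, 0.2788, 0.2264, 0.2495], E[r] = -0.5535, γ^t·E[r] = -0.294161, running G = -2.873996

G = -2.8740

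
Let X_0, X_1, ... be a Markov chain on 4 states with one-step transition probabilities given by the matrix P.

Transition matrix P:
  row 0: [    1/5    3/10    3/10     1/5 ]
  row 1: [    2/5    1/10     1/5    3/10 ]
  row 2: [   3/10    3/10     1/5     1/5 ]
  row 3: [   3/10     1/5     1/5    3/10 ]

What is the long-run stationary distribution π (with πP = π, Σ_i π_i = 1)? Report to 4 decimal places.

π = [0.2936, 0.2294, 0.2294, 0.2477]

Balance equations π_j = Σ_i π_i·P[i][j]:
  π_0 = 1/5·π_0 + 2/5·π_1 + 3/10·π_2 + 3/10·π_3
  π_1 = 3/10·π_0 + 1/10·π_1 + 3/10·π_2 + 1/5·π_3
  π_2 = 3/10·π_0 + 1/5·π_1 + 1/5·π_2 + 1/5·π_3
  normalize: π_0 + π_1 + π_2 + π_3 = 1
Solving the linear system gives exactly π = [32/109, 25/109, 25/109, 27/109].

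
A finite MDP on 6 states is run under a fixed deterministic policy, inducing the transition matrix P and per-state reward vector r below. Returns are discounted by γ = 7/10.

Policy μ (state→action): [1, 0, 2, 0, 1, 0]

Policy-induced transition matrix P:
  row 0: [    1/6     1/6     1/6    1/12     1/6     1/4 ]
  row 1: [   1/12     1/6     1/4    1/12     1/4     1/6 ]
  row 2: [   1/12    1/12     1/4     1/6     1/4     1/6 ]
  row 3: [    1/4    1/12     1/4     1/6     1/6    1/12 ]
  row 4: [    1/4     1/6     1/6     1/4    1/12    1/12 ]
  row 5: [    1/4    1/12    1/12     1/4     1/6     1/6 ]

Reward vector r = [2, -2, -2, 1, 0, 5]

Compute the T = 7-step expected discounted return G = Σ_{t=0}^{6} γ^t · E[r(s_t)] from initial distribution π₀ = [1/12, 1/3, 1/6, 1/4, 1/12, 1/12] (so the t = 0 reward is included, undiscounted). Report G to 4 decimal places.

G = 1.0725

t=0: π = [0.0833, 0.3333, 0.1667, 0.2500, 0.0833, 0.0833], E[r] = -0.1667, γ^t·E[r] = -0.166667, running G = -0.166667
t=1: π = [0.1597, 0.1250, 0.2222, 0.1458, 0.2014, 0.1458], E[r] = 0.5000, γ^t·E[r] = 0.350000, running G = 0.183333
t=2: π = [0.1788, 0.1238, 0.1956, 0.1719, 0.1788, 0.1510], E[r] = 0.6458, γ^t·E[r] = 0.316458, running G = 0.499792
t=3: π = [0.1819, 0.1235, 0.1950, 0.1689, 0.1784, 0.1523], E[r] = 0.6574, γ^t·E[r] = 0.225491, running G = 0.725282
t=4: π = [0.1818, 0.1236, 0.1946, 0.1688, 0.1783, 0.1529], E[r] = 0.6602, γ^t·E[r] = 0.158525, running G = 0.883807
t=5: π = [0.1818, 0.1236, 0.1945, 0.1688, 0.1783, 0.1529], E[r] = 0.6606, γ^t·E[r] = 0.111021, running G = 0.994828
t=6: π = [0.1818, 0.1236, 0.1945, 0.1688, 0.1783, 0.1529], E[r] = 0.6606, γ^t·E[r] = 0.077718, running G = 1.072546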